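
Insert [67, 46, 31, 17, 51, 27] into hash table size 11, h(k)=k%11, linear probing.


Insert 67: h=1 -> slot 1
Insert 46: h=2 -> slot 2
Insert 31: h=9 -> slot 9
Insert 17: h=6 -> slot 6
Insert 51: h=7 -> slot 7
Insert 27: h=5 -> slot 5

Table: [None, 67, 46, None, None, 27, 17, 51, None, 31, None]


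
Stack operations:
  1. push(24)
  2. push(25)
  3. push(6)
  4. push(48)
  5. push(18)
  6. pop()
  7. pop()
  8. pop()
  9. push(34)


push(24) -> [24]
push(25) -> [24, 25]
push(6) -> [24, 25, 6]
push(48) -> [24, 25, 6, 48]
push(18) -> [24, 25, 6, 48, 18]
pop()->18, [24, 25, 6, 48]
pop()->48, [24, 25, 6]
pop()->6, [24, 25]
push(34) -> [24, 25, 34]

Final stack: [24, 25, 34]


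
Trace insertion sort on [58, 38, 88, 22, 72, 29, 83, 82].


Initial: [58, 38, 88, 22, 72, 29, 83, 82]
Insert 38: [38, 58, 88, 22, 72, 29, 83, 82]
Insert 88: [38, 58, 88, 22, 72, 29, 83, 82]
Insert 22: [22, 38, 58, 88, 72, 29, 83, 82]
Insert 72: [22, 38, 58, 72, 88, 29, 83, 82]
Insert 29: [22, 29, 38, 58, 72, 88, 83, 82]
Insert 83: [22, 29, 38, 58, 72, 83, 88, 82]
Insert 82: [22, 29, 38, 58, 72, 82, 83, 88]

Sorted: [22, 29, 38, 58, 72, 82, 83, 88]


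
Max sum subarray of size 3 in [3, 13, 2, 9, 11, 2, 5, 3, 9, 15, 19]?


[0:3]: 18
[1:4]: 24
[2:5]: 22
[3:6]: 22
[4:7]: 18
[5:8]: 10
[6:9]: 17
[7:10]: 27
[8:11]: 43

Max: 43 at [8:11]


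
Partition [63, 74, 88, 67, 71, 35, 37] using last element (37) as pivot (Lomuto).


Pivot: 37
  35 <= 37: swap -> [35, 74, 88, 67, 71, 63, 37]
Place pivot at 1: [35, 37, 88, 67, 71, 63, 74]

Partitioned: [35, 37, 88, 67, 71, 63, 74]


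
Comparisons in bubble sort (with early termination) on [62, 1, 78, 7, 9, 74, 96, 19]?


Algorithm: bubble sort (with early termination)
Input: [62, 1, 78, 7, 9, 74, 96, 19]
Sorted: [1, 7, 9, 19, 62, 74, 78, 96]

25


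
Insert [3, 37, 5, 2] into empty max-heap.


Insert 3: [3]
Insert 37: [37, 3]
Insert 5: [37, 3, 5]
Insert 2: [37, 3, 5, 2]

Final heap: [37, 3, 5, 2]


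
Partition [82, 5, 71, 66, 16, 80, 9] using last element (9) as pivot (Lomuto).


Pivot: 9
  5 <= 9: swap -> [5, 82, 71, 66, 16, 80, 9]
Place pivot at 1: [5, 9, 71, 66, 16, 80, 82]

Partitioned: [5, 9, 71, 66, 16, 80, 82]


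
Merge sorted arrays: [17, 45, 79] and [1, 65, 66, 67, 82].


Take 1 from B
Take 17 from A
Take 45 from A
Take 65 from B
Take 66 from B
Take 67 from B
Take 79 from A

Merged: [1, 17, 45, 65, 66, 67, 79, 82]


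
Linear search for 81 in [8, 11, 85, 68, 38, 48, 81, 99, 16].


i=0: 8!=81
i=1: 11!=81
i=2: 85!=81
i=3: 68!=81
i=4: 38!=81
i=5: 48!=81
i=6: 81==81 found!

Found at 6, 7 comps


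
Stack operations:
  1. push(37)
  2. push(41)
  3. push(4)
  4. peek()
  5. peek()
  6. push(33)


push(37) -> [37]
push(41) -> [37, 41]
push(4) -> [37, 41, 4]
peek()->4
peek()->4
push(33) -> [37, 41, 4, 33]

Final stack: [37, 41, 4, 33]


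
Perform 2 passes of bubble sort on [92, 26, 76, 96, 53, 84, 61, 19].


Initial: [92, 26, 76, 96, 53, 84, 61, 19]
Pass 1: [26, 76, 92, 53, 84, 61, 19, 96] (6 swaps)
Pass 2: [26, 76, 53, 84, 61, 19, 92, 96] (4 swaps)

After 2 passes: [26, 76, 53, 84, 61, 19, 92, 96]


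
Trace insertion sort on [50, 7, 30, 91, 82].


Initial: [50, 7, 30, 91, 82]
Insert 7: [7, 50, 30, 91, 82]
Insert 30: [7, 30, 50, 91, 82]
Insert 91: [7, 30, 50, 91, 82]
Insert 82: [7, 30, 50, 82, 91]

Sorted: [7, 30, 50, 82, 91]


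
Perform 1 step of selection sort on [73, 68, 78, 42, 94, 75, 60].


Initial: [73, 68, 78, 42, 94, 75, 60]
Step 1: min=42 at 3
  Swap: [42, 68, 78, 73, 94, 75, 60]

After 1 step: [42, 68, 78, 73, 94, 75, 60]


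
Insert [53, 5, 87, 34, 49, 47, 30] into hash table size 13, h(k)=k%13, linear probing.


Insert 53: h=1 -> slot 1
Insert 5: h=5 -> slot 5
Insert 87: h=9 -> slot 9
Insert 34: h=8 -> slot 8
Insert 49: h=10 -> slot 10
Insert 47: h=8, 3 probes -> slot 11
Insert 30: h=4 -> slot 4

Table: [None, 53, None, None, 30, 5, None, None, 34, 87, 49, 47, None]


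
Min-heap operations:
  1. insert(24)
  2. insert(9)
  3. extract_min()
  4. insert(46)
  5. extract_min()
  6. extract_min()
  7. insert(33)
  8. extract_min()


insert(24) -> [24]
insert(9) -> [9, 24]
extract_min()->9, [24]
insert(46) -> [24, 46]
extract_min()->24, [46]
extract_min()->46, []
insert(33) -> [33]
extract_min()->33, []

Final heap: []


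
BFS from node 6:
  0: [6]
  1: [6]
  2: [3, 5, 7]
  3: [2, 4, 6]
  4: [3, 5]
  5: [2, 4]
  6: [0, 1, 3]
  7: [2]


Visit 6, enqueue [0, 1, 3]
Visit 0, enqueue []
Visit 1, enqueue []
Visit 3, enqueue [2, 4]
Visit 2, enqueue [5, 7]
Visit 4, enqueue []
Visit 5, enqueue []
Visit 7, enqueue []

BFS order: [6, 0, 1, 3, 2, 4, 5, 7]


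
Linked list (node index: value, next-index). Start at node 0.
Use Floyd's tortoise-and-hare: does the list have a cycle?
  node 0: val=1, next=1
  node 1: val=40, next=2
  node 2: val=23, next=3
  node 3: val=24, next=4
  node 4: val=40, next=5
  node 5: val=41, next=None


Floyd's tortoise (slow, +1) and hare (fast, +2):
  init: slow=0, fast=0
  step 1: slow=1, fast=2
  step 2: slow=2, fast=4
  step 3: fast 4->5->None, no cycle

Cycle: no


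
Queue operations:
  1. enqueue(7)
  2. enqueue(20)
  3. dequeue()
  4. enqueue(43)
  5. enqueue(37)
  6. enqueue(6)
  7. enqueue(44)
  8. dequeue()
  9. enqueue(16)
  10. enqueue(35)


enqueue(7) -> [7]
enqueue(20) -> [7, 20]
dequeue()->7, [20]
enqueue(43) -> [20, 43]
enqueue(37) -> [20, 43, 37]
enqueue(6) -> [20, 43, 37, 6]
enqueue(44) -> [20, 43, 37, 6, 44]
dequeue()->20, [43, 37, 6, 44]
enqueue(16) -> [43, 37, 6, 44, 16]
enqueue(35) -> [43, 37, 6, 44, 16, 35]

Final queue: [43, 37, 6, 44, 16, 35]


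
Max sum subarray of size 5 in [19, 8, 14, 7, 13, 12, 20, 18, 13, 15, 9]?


[0:5]: 61
[1:6]: 54
[2:7]: 66
[3:8]: 70
[4:9]: 76
[5:10]: 78
[6:11]: 75

Max: 78 at [5:10]


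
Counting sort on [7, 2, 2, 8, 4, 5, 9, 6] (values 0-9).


Input: [7, 2, 2, 8, 4, 5, 9, 6]
Counts: [0, 0, 2, 0, 1, 1, 1, 1, 1, 1]

Sorted: [2, 2, 4, 5, 6, 7, 8, 9]


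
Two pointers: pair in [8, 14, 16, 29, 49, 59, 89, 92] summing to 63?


lo=0(8)+hi=7(92)=100
lo=0(8)+hi=6(89)=97
lo=0(8)+hi=5(59)=67
lo=0(8)+hi=4(49)=57
lo=1(14)+hi=4(49)=63

Yes: 14+49=63


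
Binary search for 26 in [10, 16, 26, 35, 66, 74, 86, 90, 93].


Step 1: lo=0, hi=8, mid=4, val=66
Step 2: lo=0, hi=3, mid=1, val=16
Step 3: lo=2, hi=3, mid=2, val=26

Found at index 2


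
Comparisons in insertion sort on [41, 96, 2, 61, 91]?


Algorithm: insertion sort
Input: [41, 96, 2, 61, 91]
Sorted: [2, 41, 61, 91, 96]

7


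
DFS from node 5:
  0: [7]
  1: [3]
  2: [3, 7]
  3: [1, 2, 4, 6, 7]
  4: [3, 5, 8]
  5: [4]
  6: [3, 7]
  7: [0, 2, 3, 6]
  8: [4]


Visit 5, push [4]
Visit 4, push [8, 3]
Visit 3, push [7, 6, 2, 1]
Visit 1, push []
Visit 2, push [7]
Visit 7, push [6, 0]
Visit 0, push []
Visit 6, push []
Visit 8, push []

DFS order: [5, 4, 3, 1, 2, 7, 0, 6, 8]


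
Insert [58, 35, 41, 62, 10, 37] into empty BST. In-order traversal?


Insert 58: root
Insert 35: L from 58
Insert 41: L from 58 -> R from 35
Insert 62: R from 58
Insert 10: L from 58 -> L from 35
Insert 37: L from 58 -> R from 35 -> L from 41

In-order: [10, 35, 37, 41, 58, 62]


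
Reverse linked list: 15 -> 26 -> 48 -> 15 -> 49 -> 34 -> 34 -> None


Step 1: curr=15, set curr.next=prev(None) | reversed so far: 15
Step 2: curr=26, set curr.next=prev(15) | reversed so far: 26 -> 15
Step 3: curr=48, set curr.next=prev(26) | reversed so far: 48 -> 26 -> 15
Step 4: curr=15, set curr.next=prev(48) | reversed so far: 15 -> 48 -> 26 -> 15
Step 5: curr=49, set curr.next=prev(15) | reversed so far: 49 -> 15 -> 48 -> 26 -> 15
Step 6: curr=34, set curr.next=prev(49) | reversed so far: 34 -> 49 -> 15 -> 48 -> 26 -> 15
Step 7: curr=34, set curr.next=prev(34) | reversed so far: 34 -> 34 -> 49 -> 15 -> 48 -> 26 -> 15

34 -> 34 -> 49 -> 15 -> 48 -> 26 -> 15 -> None


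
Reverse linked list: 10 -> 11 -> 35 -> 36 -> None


Step 1: curr=10, set curr.next=prev(None) | reversed so far: 10
Step 2: curr=11, set curr.next=prev(10) | reversed so far: 11 -> 10
Step 3: curr=35, set curr.next=prev(11) | reversed so far: 35 -> 11 -> 10
Step 4: curr=36, set curr.next=prev(35) | reversed so far: 36 -> 35 -> 11 -> 10

36 -> 35 -> 11 -> 10 -> None


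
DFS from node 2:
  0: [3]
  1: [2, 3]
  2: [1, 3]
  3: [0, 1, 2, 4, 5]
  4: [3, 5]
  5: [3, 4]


Visit 2, push [3, 1]
Visit 1, push [3]
Visit 3, push [5, 4, 0]
Visit 0, push []
Visit 4, push [5]
Visit 5, push []

DFS order: [2, 1, 3, 0, 4, 5]


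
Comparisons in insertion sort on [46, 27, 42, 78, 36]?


Algorithm: insertion sort
Input: [46, 27, 42, 78, 36]
Sorted: [27, 36, 42, 46, 78]

8


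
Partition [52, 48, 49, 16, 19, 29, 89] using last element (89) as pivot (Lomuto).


Pivot: 89
  52 <= 89: advance i (no swap)
  48 <= 89: advance i (no swap)
  49 <= 89: advance i (no swap)
  16 <= 89: advance i (no swap)
  19 <= 89: advance i (no swap)
  29 <= 89: advance i (no swap)
Place pivot at 6: [52, 48, 49, 16, 19, 29, 89]

Partitioned: [52, 48, 49, 16, 19, 29, 89]


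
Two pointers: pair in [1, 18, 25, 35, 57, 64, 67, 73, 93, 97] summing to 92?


lo=0(1)+hi=9(97)=98
lo=0(1)+hi=8(93)=94
lo=0(1)+hi=7(73)=74
lo=1(18)+hi=7(73)=91
lo=2(25)+hi=7(73)=98
lo=2(25)+hi=6(67)=92

Yes: 25+67=92


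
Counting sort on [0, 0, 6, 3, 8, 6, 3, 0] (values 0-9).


Input: [0, 0, 6, 3, 8, 6, 3, 0]
Counts: [3, 0, 0, 2, 0, 0, 2, 0, 1, 0]

Sorted: [0, 0, 0, 3, 3, 6, 6, 8]


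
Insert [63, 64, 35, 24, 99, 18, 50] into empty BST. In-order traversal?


Insert 63: root
Insert 64: R from 63
Insert 35: L from 63
Insert 24: L from 63 -> L from 35
Insert 99: R from 63 -> R from 64
Insert 18: L from 63 -> L from 35 -> L from 24
Insert 50: L from 63 -> R from 35

In-order: [18, 24, 35, 50, 63, 64, 99]


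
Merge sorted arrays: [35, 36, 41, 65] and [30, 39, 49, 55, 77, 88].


Take 30 from B
Take 35 from A
Take 36 from A
Take 39 from B
Take 41 from A
Take 49 from B
Take 55 from B
Take 65 from A

Merged: [30, 35, 36, 39, 41, 49, 55, 65, 77, 88]


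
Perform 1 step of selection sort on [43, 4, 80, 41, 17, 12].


Initial: [43, 4, 80, 41, 17, 12]
Step 1: min=4 at 1
  Swap: [4, 43, 80, 41, 17, 12]

After 1 step: [4, 43, 80, 41, 17, 12]


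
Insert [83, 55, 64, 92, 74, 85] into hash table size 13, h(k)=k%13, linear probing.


Insert 83: h=5 -> slot 5
Insert 55: h=3 -> slot 3
Insert 64: h=12 -> slot 12
Insert 92: h=1 -> slot 1
Insert 74: h=9 -> slot 9
Insert 85: h=7 -> slot 7

Table: [None, 92, None, 55, None, 83, None, 85, None, 74, None, None, 64]


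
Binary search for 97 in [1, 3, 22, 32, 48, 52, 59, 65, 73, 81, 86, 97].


Step 1: lo=0, hi=11, mid=5, val=52
Step 2: lo=6, hi=11, mid=8, val=73
Step 3: lo=9, hi=11, mid=10, val=86
Step 4: lo=11, hi=11, mid=11, val=97

Found at index 11


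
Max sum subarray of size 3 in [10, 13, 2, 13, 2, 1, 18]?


[0:3]: 25
[1:4]: 28
[2:5]: 17
[3:6]: 16
[4:7]: 21

Max: 28 at [1:4]


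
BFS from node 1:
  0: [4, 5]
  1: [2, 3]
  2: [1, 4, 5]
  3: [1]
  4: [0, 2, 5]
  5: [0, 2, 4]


Visit 1, enqueue [2, 3]
Visit 2, enqueue [4, 5]
Visit 3, enqueue []
Visit 4, enqueue [0]
Visit 5, enqueue []
Visit 0, enqueue []

BFS order: [1, 2, 3, 4, 5, 0]


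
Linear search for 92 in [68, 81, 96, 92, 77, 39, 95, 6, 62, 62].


i=0: 68!=92
i=1: 81!=92
i=2: 96!=92
i=3: 92==92 found!

Found at 3, 4 comps


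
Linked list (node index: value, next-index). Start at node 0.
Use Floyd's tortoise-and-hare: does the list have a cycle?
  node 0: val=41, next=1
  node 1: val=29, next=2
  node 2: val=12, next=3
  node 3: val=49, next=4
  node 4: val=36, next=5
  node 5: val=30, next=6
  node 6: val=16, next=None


Floyd's tortoise (slow, +1) and hare (fast, +2):
  init: slow=0, fast=0
  step 1: slow=1, fast=2
  step 2: slow=2, fast=4
  step 3: slow=3, fast=6
  step 4: fast -> None, no cycle

Cycle: no


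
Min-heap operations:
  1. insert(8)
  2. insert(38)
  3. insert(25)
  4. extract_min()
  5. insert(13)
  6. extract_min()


insert(8) -> [8]
insert(38) -> [8, 38]
insert(25) -> [8, 38, 25]
extract_min()->8, [25, 38]
insert(13) -> [13, 38, 25]
extract_min()->13, [25, 38]

Final heap: [25, 38]


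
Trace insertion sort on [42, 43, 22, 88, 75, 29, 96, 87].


Initial: [42, 43, 22, 88, 75, 29, 96, 87]
Insert 43: [42, 43, 22, 88, 75, 29, 96, 87]
Insert 22: [22, 42, 43, 88, 75, 29, 96, 87]
Insert 88: [22, 42, 43, 88, 75, 29, 96, 87]
Insert 75: [22, 42, 43, 75, 88, 29, 96, 87]
Insert 29: [22, 29, 42, 43, 75, 88, 96, 87]
Insert 96: [22, 29, 42, 43, 75, 88, 96, 87]
Insert 87: [22, 29, 42, 43, 75, 87, 88, 96]

Sorted: [22, 29, 42, 43, 75, 87, 88, 96]


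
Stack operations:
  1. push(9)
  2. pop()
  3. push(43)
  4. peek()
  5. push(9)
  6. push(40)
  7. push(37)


push(9) -> [9]
pop()->9, []
push(43) -> [43]
peek()->43
push(9) -> [43, 9]
push(40) -> [43, 9, 40]
push(37) -> [43, 9, 40, 37]

Final stack: [43, 9, 40, 37]


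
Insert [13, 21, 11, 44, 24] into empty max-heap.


Insert 13: [13]
Insert 21: [21, 13]
Insert 11: [21, 13, 11]
Insert 44: [44, 21, 11, 13]
Insert 24: [44, 24, 11, 13, 21]

Final heap: [44, 24, 11, 13, 21]


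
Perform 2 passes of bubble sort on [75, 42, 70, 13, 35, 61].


Initial: [75, 42, 70, 13, 35, 61]
Pass 1: [42, 70, 13, 35, 61, 75] (5 swaps)
Pass 2: [42, 13, 35, 61, 70, 75] (3 swaps)

After 2 passes: [42, 13, 35, 61, 70, 75]


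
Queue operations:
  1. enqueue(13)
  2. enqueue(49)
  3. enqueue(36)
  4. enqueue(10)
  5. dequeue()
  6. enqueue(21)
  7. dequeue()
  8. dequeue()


enqueue(13) -> [13]
enqueue(49) -> [13, 49]
enqueue(36) -> [13, 49, 36]
enqueue(10) -> [13, 49, 36, 10]
dequeue()->13, [49, 36, 10]
enqueue(21) -> [49, 36, 10, 21]
dequeue()->49, [36, 10, 21]
dequeue()->36, [10, 21]

Final queue: [10, 21]


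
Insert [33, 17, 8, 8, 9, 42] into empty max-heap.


Insert 33: [33]
Insert 17: [33, 17]
Insert 8: [33, 17, 8]
Insert 8: [33, 17, 8, 8]
Insert 9: [33, 17, 8, 8, 9]
Insert 42: [42, 17, 33, 8, 9, 8]

Final heap: [42, 17, 33, 8, 9, 8]


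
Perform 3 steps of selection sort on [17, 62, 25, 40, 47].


Initial: [17, 62, 25, 40, 47]
Step 1: min=17 at 0
  Swap: [17, 62, 25, 40, 47]
Step 2: min=25 at 2
  Swap: [17, 25, 62, 40, 47]
Step 3: min=40 at 3
  Swap: [17, 25, 40, 62, 47]

After 3 steps: [17, 25, 40, 62, 47]


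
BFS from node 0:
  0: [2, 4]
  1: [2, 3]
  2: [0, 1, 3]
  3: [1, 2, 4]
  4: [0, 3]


Visit 0, enqueue [2, 4]
Visit 2, enqueue [1, 3]
Visit 4, enqueue []
Visit 1, enqueue []
Visit 3, enqueue []

BFS order: [0, 2, 4, 1, 3]


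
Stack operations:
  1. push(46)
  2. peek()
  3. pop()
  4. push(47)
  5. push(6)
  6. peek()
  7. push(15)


push(46) -> [46]
peek()->46
pop()->46, []
push(47) -> [47]
push(6) -> [47, 6]
peek()->6
push(15) -> [47, 6, 15]

Final stack: [47, 6, 15]


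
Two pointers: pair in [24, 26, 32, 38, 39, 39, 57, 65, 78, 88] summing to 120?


lo=0(24)+hi=9(88)=112
lo=1(26)+hi=9(88)=114
lo=2(32)+hi=9(88)=120

Yes: 32+88=120


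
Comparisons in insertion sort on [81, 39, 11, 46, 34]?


Algorithm: insertion sort
Input: [81, 39, 11, 46, 34]
Sorted: [11, 34, 39, 46, 81]

9


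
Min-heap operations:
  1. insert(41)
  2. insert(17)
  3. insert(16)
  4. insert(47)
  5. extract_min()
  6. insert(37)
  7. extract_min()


insert(41) -> [41]
insert(17) -> [17, 41]
insert(16) -> [16, 41, 17]
insert(47) -> [16, 41, 17, 47]
extract_min()->16, [17, 41, 47]
insert(37) -> [17, 37, 47, 41]
extract_min()->17, [37, 41, 47]

Final heap: [37, 41, 47]


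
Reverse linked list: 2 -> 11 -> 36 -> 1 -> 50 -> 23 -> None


Step 1: curr=2, set curr.next=prev(None) | reversed so far: 2
Step 2: curr=11, set curr.next=prev(2) | reversed so far: 11 -> 2
Step 3: curr=36, set curr.next=prev(11) | reversed so far: 36 -> 11 -> 2
Step 4: curr=1, set curr.next=prev(36) | reversed so far: 1 -> 36 -> 11 -> 2
Step 5: curr=50, set curr.next=prev(1) | reversed so far: 50 -> 1 -> 36 -> 11 -> 2
Step 6: curr=23, set curr.next=prev(50) | reversed so far: 23 -> 50 -> 1 -> 36 -> 11 -> 2

23 -> 50 -> 1 -> 36 -> 11 -> 2 -> None


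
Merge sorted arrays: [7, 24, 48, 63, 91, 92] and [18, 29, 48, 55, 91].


Take 7 from A
Take 18 from B
Take 24 from A
Take 29 from B
Take 48 from A
Take 48 from B
Take 55 from B
Take 63 from A
Take 91 from A
Take 91 from B

Merged: [7, 18, 24, 29, 48, 48, 55, 63, 91, 91, 92]


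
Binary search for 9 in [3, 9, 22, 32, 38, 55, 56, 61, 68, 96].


Step 1: lo=0, hi=9, mid=4, val=38
Step 2: lo=0, hi=3, mid=1, val=9

Found at index 1


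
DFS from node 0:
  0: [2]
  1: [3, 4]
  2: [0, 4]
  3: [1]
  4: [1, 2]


Visit 0, push [2]
Visit 2, push [4]
Visit 4, push [1]
Visit 1, push [3]
Visit 3, push []

DFS order: [0, 2, 4, 1, 3]


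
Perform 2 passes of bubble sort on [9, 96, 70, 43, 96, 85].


Initial: [9, 96, 70, 43, 96, 85]
Pass 1: [9, 70, 43, 96, 85, 96] (3 swaps)
Pass 2: [9, 43, 70, 85, 96, 96] (2 swaps)

After 2 passes: [9, 43, 70, 85, 96, 96]


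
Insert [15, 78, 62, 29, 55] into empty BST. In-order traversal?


Insert 15: root
Insert 78: R from 15
Insert 62: R from 15 -> L from 78
Insert 29: R from 15 -> L from 78 -> L from 62
Insert 55: R from 15 -> L from 78 -> L from 62 -> R from 29

In-order: [15, 29, 55, 62, 78]


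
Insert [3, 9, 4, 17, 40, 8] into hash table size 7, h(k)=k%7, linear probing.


Insert 3: h=3 -> slot 3
Insert 9: h=2 -> slot 2
Insert 4: h=4 -> slot 4
Insert 17: h=3, 2 probes -> slot 5
Insert 40: h=5, 1 probes -> slot 6
Insert 8: h=1 -> slot 1

Table: [None, 8, 9, 3, 4, 17, 40]


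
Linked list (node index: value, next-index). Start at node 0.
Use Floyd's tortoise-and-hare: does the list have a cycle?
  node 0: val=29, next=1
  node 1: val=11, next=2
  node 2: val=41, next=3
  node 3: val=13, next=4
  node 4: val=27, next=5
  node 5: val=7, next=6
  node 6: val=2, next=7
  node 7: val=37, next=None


Floyd's tortoise (slow, +1) and hare (fast, +2):
  init: slow=0, fast=0
  step 1: slow=1, fast=2
  step 2: slow=2, fast=4
  step 3: slow=3, fast=6
  step 4: fast 6->7->None, no cycle

Cycle: no


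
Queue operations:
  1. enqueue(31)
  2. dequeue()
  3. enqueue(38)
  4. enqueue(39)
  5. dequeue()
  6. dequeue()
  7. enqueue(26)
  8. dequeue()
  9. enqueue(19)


enqueue(31) -> [31]
dequeue()->31, []
enqueue(38) -> [38]
enqueue(39) -> [38, 39]
dequeue()->38, [39]
dequeue()->39, []
enqueue(26) -> [26]
dequeue()->26, []
enqueue(19) -> [19]

Final queue: [19]


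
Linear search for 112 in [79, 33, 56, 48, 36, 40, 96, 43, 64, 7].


i=0: 79!=112
i=1: 33!=112
i=2: 56!=112
i=3: 48!=112
i=4: 36!=112
i=5: 40!=112
i=6: 96!=112
i=7: 43!=112
i=8: 64!=112
i=9: 7!=112

Not found, 10 comps


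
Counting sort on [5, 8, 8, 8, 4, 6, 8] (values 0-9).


Input: [5, 8, 8, 8, 4, 6, 8]
Counts: [0, 0, 0, 0, 1, 1, 1, 0, 4, 0]

Sorted: [4, 5, 6, 8, 8, 8, 8]


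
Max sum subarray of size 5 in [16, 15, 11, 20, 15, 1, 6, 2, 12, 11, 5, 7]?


[0:5]: 77
[1:6]: 62
[2:7]: 53
[3:8]: 44
[4:9]: 36
[5:10]: 32
[6:11]: 36
[7:12]: 37

Max: 77 at [0:5]


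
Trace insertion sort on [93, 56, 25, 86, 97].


Initial: [93, 56, 25, 86, 97]
Insert 56: [56, 93, 25, 86, 97]
Insert 25: [25, 56, 93, 86, 97]
Insert 86: [25, 56, 86, 93, 97]
Insert 97: [25, 56, 86, 93, 97]

Sorted: [25, 56, 86, 93, 97]


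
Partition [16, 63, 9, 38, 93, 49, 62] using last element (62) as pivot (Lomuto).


Pivot: 62
  16 <= 62: advance i (no swap)
  9 <= 62: swap -> [16, 9, 63, 38, 93, 49, 62]
  38 <= 62: swap -> [16, 9, 38, 63, 93, 49, 62]
  49 <= 62: swap -> [16, 9, 38, 49, 93, 63, 62]
Place pivot at 4: [16, 9, 38, 49, 62, 63, 93]

Partitioned: [16, 9, 38, 49, 62, 63, 93]


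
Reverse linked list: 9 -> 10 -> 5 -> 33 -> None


Step 1: curr=9, set curr.next=prev(None) | reversed so far: 9
Step 2: curr=10, set curr.next=prev(9) | reversed so far: 10 -> 9
Step 3: curr=5, set curr.next=prev(10) | reversed so far: 5 -> 10 -> 9
Step 4: curr=33, set curr.next=prev(5) | reversed so far: 33 -> 5 -> 10 -> 9

33 -> 5 -> 10 -> 9 -> None


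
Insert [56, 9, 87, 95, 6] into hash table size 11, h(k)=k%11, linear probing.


Insert 56: h=1 -> slot 1
Insert 9: h=9 -> slot 9
Insert 87: h=10 -> slot 10
Insert 95: h=7 -> slot 7
Insert 6: h=6 -> slot 6

Table: [None, 56, None, None, None, None, 6, 95, None, 9, 87]


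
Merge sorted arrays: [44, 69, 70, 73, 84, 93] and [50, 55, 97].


Take 44 from A
Take 50 from B
Take 55 from B
Take 69 from A
Take 70 from A
Take 73 from A
Take 84 from A
Take 93 from A

Merged: [44, 50, 55, 69, 70, 73, 84, 93, 97]


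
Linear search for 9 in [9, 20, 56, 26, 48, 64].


i=0: 9==9 found!

Found at 0, 1 comps


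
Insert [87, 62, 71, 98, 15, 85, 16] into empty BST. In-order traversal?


Insert 87: root
Insert 62: L from 87
Insert 71: L from 87 -> R from 62
Insert 98: R from 87
Insert 15: L from 87 -> L from 62
Insert 85: L from 87 -> R from 62 -> R from 71
Insert 16: L from 87 -> L from 62 -> R from 15

In-order: [15, 16, 62, 71, 85, 87, 98]


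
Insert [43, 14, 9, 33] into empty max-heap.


Insert 43: [43]
Insert 14: [43, 14]
Insert 9: [43, 14, 9]
Insert 33: [43, 33, 9, 14]

Final heap: [43, 33, 9, 14]


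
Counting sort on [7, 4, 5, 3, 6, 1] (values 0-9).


Input: [7, 4, 5, 3, 6, 1]
Counts: [0, 1, 0, 1, 1, 1, 1, 1, 0, 0]

Sorted: [1, 3, 4, 5, 6, 7]


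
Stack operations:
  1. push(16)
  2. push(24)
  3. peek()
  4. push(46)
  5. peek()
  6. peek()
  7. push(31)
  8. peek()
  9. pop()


push(16) -> [16]
push(24) -> [16, 24]
peek()->24
push(46) -> [16, 24, 46]
peek()->46
peek()->46
push(31) -> [16, 24, 46, 31]
peek()->31
pop()->31, [16, 24, 46]

Final stack: [16, 24, 46]


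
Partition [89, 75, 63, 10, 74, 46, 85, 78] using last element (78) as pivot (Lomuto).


Pivot: 78
  75 <= 78: swap -> [75, 89, 63, 10, 74, 46, 85, 78]
  63 <= 78: swap -> [75, 63, 89, 10, 74, 46, 85, 78]
  10 <= 78: swap -> [75, 63, 10, 89, 74, 46, 85, 78]
  74 <= 78: swap -> [75, 63, 10, 74, 89, 46, 85, 78]
  46 <= 78: swap -> [75, 63, 10, 74, 46, 89, 85, 78]
Place pivot at 5: [75, 63, 10, 74, 46, 78, 85, 89]

Partitioned: [75, 63, 10, 74, 46, 78, 85, 89]


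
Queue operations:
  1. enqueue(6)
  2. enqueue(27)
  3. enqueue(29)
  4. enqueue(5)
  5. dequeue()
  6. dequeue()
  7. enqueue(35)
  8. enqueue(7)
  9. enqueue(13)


enqueue(6) -> [6]
enqueue(27) -> [6, 27]
enqueue(29) -> [6, 27, 29]
enqueue(5) -> [6, 27, 29, 5]
dequeue()->6, [27, 29, 5]
dequeue()->27, [29, 5]
enqueue(35) -> [29, 5, 35]
enqueue(7) -> [29, 5, 35, 7]
enqueue(13) -> [29, 5, 35, 7, 13]

Final queue: [29, 5, 35, 7, 13]


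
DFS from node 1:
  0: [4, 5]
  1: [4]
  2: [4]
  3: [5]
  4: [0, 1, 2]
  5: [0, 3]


Visit 1, push [4]
Visit 4, push [2, 0]
Visit 0, push [5]
Visit 5, push [3]
Visit 3, push []
Visit 2, push []

DFS order: [1, 4, 0, 5, 3, 2]


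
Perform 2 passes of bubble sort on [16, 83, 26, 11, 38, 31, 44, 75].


Initial: [16, 83, 26, 11, 38, 31, 44, 75]
Pass 1: [16, 26, 11, 38, 31, 44, 75, 83] (6 swaps)
Pass 2: [16, 11, 26, 31, 38, 44, 75, 83] (2 swaps)

After 2 passes: [16, 11, 26, 31, 38, 44, 75, 83]


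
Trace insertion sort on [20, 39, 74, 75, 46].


Initial: [20, 39, 74, 75, 46]
Insert 39: [20, 39, 74, 75, 46]
Insert 74: [20, 39, 74, 75, 46]
Insert 75: [20, 39, 74, 75, 46]
Insert 46: [20, 39, 46, 74, 75]

Sorted: [20, 39, 46, 74, 75]


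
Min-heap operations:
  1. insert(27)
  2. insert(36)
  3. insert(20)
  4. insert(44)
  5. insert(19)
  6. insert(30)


insert(27) -> [27]
insert(36) -> [27, 36]
insert(20) -> [20, 36, 27]
insert(44) -> [20, 36, 27, 44]
insert(19) -> [19, 20, 27, 44, 36]
insert(30) -> [19, 20, 27, 44, 36, 30]

Final heap: [19, 20, 27, 44, 36, 30]


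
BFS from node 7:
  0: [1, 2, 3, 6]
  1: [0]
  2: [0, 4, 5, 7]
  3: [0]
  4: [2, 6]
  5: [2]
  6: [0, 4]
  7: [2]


Visit 7, enqueue [2]
Visit 2, enqueue [0, 4, 5]
Visit 0, enqueue [1, 3, 6]
Visit 4, enqueue []
Visit 5, enqueue []
Visit 1, enqueue []
Visit 3, enqueue []
Visit 6, enqueue []

BFS order: [7, 2, 0, 4, 5, 1, 3, 6]


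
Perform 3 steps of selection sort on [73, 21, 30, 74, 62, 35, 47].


Initial: [73, 21, 30, 74, 62, 35, 47]
Step 1: min=21 at 1
  Swap: [21, 73, 30, 74, 62, 35, 47]
Step 2: min=30 at 2
  Swap: [21, 30, 73, 74, 62, 35, 47]
Step 3: min=35 at 5
  Swap: [21, 30, 35, 74, 62, 73, 47]

After 3 steps: [21, 30, 35, 74, 62, 73, 47]


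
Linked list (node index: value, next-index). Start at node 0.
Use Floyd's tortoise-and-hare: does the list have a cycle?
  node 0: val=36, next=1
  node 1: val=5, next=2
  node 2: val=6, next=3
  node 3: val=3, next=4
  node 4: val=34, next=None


Floyd's tortoise (slow, +1) and hare (fast, +2):
  init: slow=0, fast=0
  step 1: slow=1, fast=2
  step 2: slow=2, fast=4
  step 3: fast -> None, no cycle

Cycle: no


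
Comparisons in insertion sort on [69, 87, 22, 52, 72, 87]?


Algorithm: insertion sort
Input: [69, 87, 22, 52, 72, 87]
Sorted: [22, 52, 69, 72, 87, 87]

9


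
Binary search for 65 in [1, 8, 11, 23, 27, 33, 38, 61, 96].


Step 1: lo=0, hi=8, mid=4, val=27
Step 2: lo=5, hi=8, mid=6, val=38
Step 3: lo=7, hi=8, mid=7, val=61
Step 4: lo=8, hi=8, mid=8, val=96

Not found


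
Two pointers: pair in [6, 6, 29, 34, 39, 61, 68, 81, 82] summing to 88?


lo=0(6)+hi=8(82)=88

Yes: 6+82=88


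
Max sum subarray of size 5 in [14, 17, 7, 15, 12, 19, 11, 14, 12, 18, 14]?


[0:5]: 65
[1:6]: 70
[2:7]: 64
[3:8]: 71
[4:9]: 68
[5:10]: 74
[6:11]: 69

Max: 74 at [5:10]


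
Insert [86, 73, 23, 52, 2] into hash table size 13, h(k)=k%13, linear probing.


Insert 86: h=8 -> slot 8
Insert 73: h=8, 1 probes -> slot 9
Insert 23: h=10 -> slot 10
Insert 52: h=0 -> slot 0
Insert 2: h=2 -> slot 2

Table: [52, None, 2, None, None, None, None, None, 86, 73, 23, None, None]


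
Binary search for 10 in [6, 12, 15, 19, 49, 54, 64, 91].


Step 1: lo=0, hi=7, mid=3, val=19
Step 2: lo=0, hi=2, mid=1, val=12
Step 3: lo=0, hi=0, mid=0, val=6

Not found


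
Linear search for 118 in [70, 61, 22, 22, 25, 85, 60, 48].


i=0: 70!=118
i=1: 61!=118
i=2: 22!=118
i=3: 22!=118
i=4: 25!=118
i=5: 85!=118
i=6: 60!=118
i=7: 48!=118

Not found, 8 comps


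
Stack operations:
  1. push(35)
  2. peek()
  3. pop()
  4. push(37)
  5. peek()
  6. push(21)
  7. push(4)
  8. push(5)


push(35) -> [35]
peek()->35
pop()->35, []
push(37) -> [37]
peek()->37
push(21) -> [37, 21]
push(4) -> [37, 21, 4]
push(5) -> [37, 21, 4, 5]

Final stack: [37, 21, 4, 5]


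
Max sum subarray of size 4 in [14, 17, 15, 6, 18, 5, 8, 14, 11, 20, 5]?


[0:4]: 52
[1:5]: 56
[2:6]: 44
[3:7]: 37
[4:8]: 45
[5:9]: 38
[6:10]: 53
[7:11]: 50

Max: 56 at [1:5]


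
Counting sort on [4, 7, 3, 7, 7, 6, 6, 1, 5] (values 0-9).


Input: [4, 7, 3, 7, 7, 6, 6, 1, 5]
Counts: [0, 1, 0, 1, 1, 1, 2, 3, 0, 0]

Sorted: [1, 3, 4, 5, 6, 6, 7, 7, 7]


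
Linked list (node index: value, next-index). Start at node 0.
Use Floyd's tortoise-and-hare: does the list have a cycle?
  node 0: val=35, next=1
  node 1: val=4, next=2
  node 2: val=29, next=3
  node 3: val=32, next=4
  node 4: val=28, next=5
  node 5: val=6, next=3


Floyd's tortoise (slow, +1) and hare (fast, +2):
  init: slow=0, fast=0
  step 1: slow=1, fast=2
  step 2: slow=2, fast=4
  step 3: slow=3, fast=3
  slow == fast at node 3: cycle detected

Cycle: yes


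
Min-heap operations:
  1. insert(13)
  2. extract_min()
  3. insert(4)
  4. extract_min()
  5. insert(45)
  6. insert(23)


insert(13) -> [13]
extract_min()->13, []
insert(4) -> [4]
extract_min()->4, []
insert(45) -> [45]
insert(23) -> [23, 45]

Final heap: [23, 45]


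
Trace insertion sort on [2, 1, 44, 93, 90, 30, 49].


Initial: [2, 1, 44, 93, 90, 30, 49]
Insert 1: [1, 2, 44, 93, 90, 30, 49]
Insert 44: [1, 2, 44, 93, 90, 30, 49]
Insert 93: [1, 2, 44, 93, 90, 30, 49]
Insert 90: [1, 2, 44, 90, 93, 30, 49]
Insert 30: [1, 2, 30, 44, 90, 93, 49]
Insert 49: [1, 2, 30, 44, 49, 90, 93]

Sorted: [1, 2, 30, 44, 49, 90, 93]


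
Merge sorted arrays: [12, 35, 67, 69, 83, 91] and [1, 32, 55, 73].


Take 1 from B
Take 12 from A
Take 32 from B
Take 35 from A
Take 55 from B
Take 67 from A
Take 69 from A
Take 73 from B

Merged: [1, 12, 32, 35, 55, 67, 69, 73, 83, 91]


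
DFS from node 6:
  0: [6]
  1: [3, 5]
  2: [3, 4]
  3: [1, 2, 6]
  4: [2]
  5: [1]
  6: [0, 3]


Visit 6, push [3, 0]
Visit 0, push []
Visit 3, push [2, 1]
Visit 1, push [5]
Visit 5, push []
Visit 2, push [4]
Visit 4, push []

DFS order: [6, 0, 3, 1, 5, 2, 4]


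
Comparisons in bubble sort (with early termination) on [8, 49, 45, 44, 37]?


Algorithm: bubble sort (with early termination)
Input: [8, 49, 45, 44, 37]
Sorted: [8, 37, 44, 45, 49]

10


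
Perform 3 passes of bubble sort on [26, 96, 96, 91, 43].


Initial: [26, 96, 96, 91, 43]
Pass 1: [26, 96, 91, 43, 96] (2 swaps)
Pass 2: [26, 91, 43, 96, 96] (2 swaps)
Pass 3: [26, 43, 91, 96, 96] (1 swaps)

After 3 passes: [26, 43, 91, 96, 96]


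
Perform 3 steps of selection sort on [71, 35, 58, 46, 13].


Initial: [71, 35, 58, 46, 13]
Step 1: min=13 at 4
  Swap: [13, 35, 58, 46, 71]
Step 2: min=35 at 1
  Swap: [13, 35, 58, 46, 71]
Step 3: min=46 at 3
  Swap: [13, 35, 46, 58, 71]

After 3 steps: [13, 35, 46, 58, 71]


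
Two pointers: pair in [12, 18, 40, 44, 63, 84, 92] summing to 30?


lo=0(12)+hi=6(92)=104
lo=0(12)+hi=5(84)=96
lo=0(12)+hi=4(63)=75
lo=0(12)+hi=3(44)=56
lo=0(12)+hi=2(40)=52
lo=0(12)+hi=1(18)=30

Yes: 12+18=30


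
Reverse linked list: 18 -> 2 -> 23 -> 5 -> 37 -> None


Step 1: curr=18, set curr.next=prev(None) | reversed so far: 18
Step 2: curr=2, set curr.next=prev(18) | reversed so far: 2 -> 18
Step 3: curr=23, set curr.next=prev(2) | reversed so far: 23 -> 2 -> 18
Step 4: curr=5, set curr.next=prev(23) | reversed so far: 5 -> 23 -> 2 -> 18
Step 5: curr=37, set curr.next=prev(5) | reversed so far: 37 -> 5 -> 23 -> 2 -> 18

37 -> 5 -> 23 -> 2 -> 18 -> None


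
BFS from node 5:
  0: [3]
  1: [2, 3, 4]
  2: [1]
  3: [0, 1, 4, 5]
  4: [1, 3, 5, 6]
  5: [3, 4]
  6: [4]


Visit 5, enqueue [3, 4]
Visit 3, enqueue [0, 1]
Visit 4, enqueue [6]
Visit 0, enqueue []
Visit 1, enqueue [2]
Visit 6, enqueue []
Visit 2, enqueue []

BFS order: [5, 3, 4, 0, 1, 6, 2]


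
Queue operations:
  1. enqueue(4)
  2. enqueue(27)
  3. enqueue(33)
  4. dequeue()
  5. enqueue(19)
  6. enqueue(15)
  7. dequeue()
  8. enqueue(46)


enqueue(4) -> [4]
enqueue(27) -> [4, 27]
enqueue(33) -> [4, 27, 33]
dequeue()->4, [27, 33]
enqueue(19) -> [27, 33, 19]
enqueue(15) -> [27, 33, 19, 15]
dequeue()->27, [33, 19, 15]
enqueue(46) -> [33, 19, 15, 46]

Final queue: [33, 19, 15, 46]


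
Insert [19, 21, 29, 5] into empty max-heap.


Insert 19: [19]
Insert 21: [21, 19]
Insert 29: [29, 19, 21]
Insert 5: [29, 19, 21, 5]

Final heap: [29, 19, 21, 5]


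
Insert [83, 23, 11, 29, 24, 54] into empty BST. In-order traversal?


Insert 83: root
Insert 23: L from 83
Insert 11: L from 83 -> L from 23
Insert 29: L from 83 -> R from 23
Insert 24: L from 83 -> R from 23 -> L from 29
Insert 54: L from 83 -> R from 23 -> R from 29

In-order: [11, 23, 24, 29, 54, 83]


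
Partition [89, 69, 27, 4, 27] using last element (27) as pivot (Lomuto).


Pivot: 27
  27 <= 27: swap -> [27, 69, 89, 4, 27]
  4 <= 27: swap -> [27, 4, 89, 69, 27]
Place pivot at 2: [27, 4, 27, 69, 89]

Partitioned: [27, 4, 27, 69, 89]


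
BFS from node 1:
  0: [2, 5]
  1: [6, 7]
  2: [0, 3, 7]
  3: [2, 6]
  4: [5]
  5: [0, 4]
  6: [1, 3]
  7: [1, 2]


Visit 1, enqueue [6, 7]
Visit 6, enqueue [3]
Visit 7, enqueue [2]
Visit 3, enqueue []
Visit 2, enqueue [0]
Visit 0, enqueue [5]
Visit 5, enqueue [4]
Visit 4, enqueue []

BFS order: [1, 6, 7, 3, 2, 0, 5, 4]


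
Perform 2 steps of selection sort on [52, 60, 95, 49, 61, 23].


Initial: [52, 60, 95, 49, 61, 23]
Step 1: min=23 at 5
  Swap: [23, 60, 95, 49, 61, 52]
Step 2: min=49 at 3
  Swap: [23, 49, 95, 60, 61, 52]

After 2 steps: [23, 49, 95, 60, 61, 52]


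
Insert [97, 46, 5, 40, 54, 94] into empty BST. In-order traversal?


Insert 97: root
Insert 46: L from 97
Insert 5: L from 97 -> L from 46
Insert 40: L from 97 -> L from 46 -> R from 5
Insert 54: L from 97 -> R from 46
Insert 94: L from 97 -> R from 46 -> R from 54

In-order: [5, 40, 46, 54, 94, 97]


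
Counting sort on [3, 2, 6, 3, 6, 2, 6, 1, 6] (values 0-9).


Input: [3, 2, 6, 3, 6, 2, 6, 1, 6]
Counts: [0, 1, 2, 2, 0, 0, 4, 0, 0, 0]

Sorted: [1, 2, 2, 3, 3, 6, 6, 6, 6]


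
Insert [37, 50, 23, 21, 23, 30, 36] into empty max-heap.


Insert 37: [37]
Insert 50: [50, 37]
Insert 23: [50, 37, 23]
Insert 21: [50, 37, 23, 21]
Insert 23: [50, 37, 23, 21, 23]
Insert 30: [50, 37, 30, 21, 23, 23]
Insert 36: [50, 37, 36, 21, 23, 23, 30]

Final heap: [50, 37, 36, 21, 23, 23, 30]


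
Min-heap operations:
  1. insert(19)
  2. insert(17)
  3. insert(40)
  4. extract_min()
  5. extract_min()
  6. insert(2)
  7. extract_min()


insert(19) -> [19]
insert(17) -> [17, 19]
insert(40) -> [17, 19, 40]
extract_min()->17, [19, 40]
extract_min()->19, [40]
insert(2) -> [2, 40]
extract_min()->2, [40]

Final heap: [40]


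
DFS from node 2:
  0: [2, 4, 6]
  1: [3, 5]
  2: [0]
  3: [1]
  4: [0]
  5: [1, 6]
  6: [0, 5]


Visit 2, push [0]
Visit 0, push [6, 4]
Visit 4, push []
Visit 6, push [5]
Visit 5, push [1]
Visit 1, push [3]
Visit 3, push []

DFS order: [2, 0, 4, 6, 5, 1, 3]


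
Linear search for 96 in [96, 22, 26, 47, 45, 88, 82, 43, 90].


i=0: 96==96 found!

Found at 0, 1 comps


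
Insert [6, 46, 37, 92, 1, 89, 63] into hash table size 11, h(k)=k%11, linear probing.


Insert 6: h=6 -> slot 6
Insert 46: h=2 -> slot 2
Insert 37: h=4 -> slot 4
Insert 92: h=4, 1 probes -> slot 5
Insert 1: h=1 -> slot 1
Insert 89: h=1, 2 probes -> slot 3
Insert 63: h=8 -> slot 8

Table: [None, 1, 46, 89, 37, 92, 6, None, 63, None, None]


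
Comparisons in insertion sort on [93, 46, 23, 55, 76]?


Algorithm: insertion sort
Input: [93, 46, 23, 55, 76]
Sorted: [23, 46, 55, 76, 93]

7


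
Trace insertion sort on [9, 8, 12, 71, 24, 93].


Initial: [9, 8, 12, 71, 24, 93]
Insert 8: [8, 9, 12, 71, 24, 93]
Insert 12: [8, 9, 12, 71, 24, 93]
Insert 71: [8, 9, 12, 71, 24, 93]
Insert 24: [8, 9, 12, 24, 71, 93]
Insert 93: [8, 9, 12, 24, 71, 93]

Sorted: [8, 9, 12, 24, 71, 93]


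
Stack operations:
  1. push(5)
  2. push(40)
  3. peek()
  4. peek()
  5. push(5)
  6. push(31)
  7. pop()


push(5) -> [5]
push(40) -> [5, 40]
peek()->40
peek()->40
push(5) -> [5, 40, 5]
push(31) -> [5, 40, 5, 31]
pop()->31, [5, 40, 5]

Final stack: [5, 40, 5]


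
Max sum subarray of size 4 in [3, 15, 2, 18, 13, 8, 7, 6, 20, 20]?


[0:4]: 38
[1:5]: 48
[2:6]: 41
[3:7]: 46
[4:8]: 34
[5:9]: 41
[6:10]: 53

Max: 53 at [6:10]


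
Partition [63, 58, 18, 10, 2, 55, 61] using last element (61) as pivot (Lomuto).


Pivot: 61
  58 <= 61: swap -> [58, 63, 18, 10, 2, 55, 61]
  18 <= 61: swap -> [58, 18, 63, 10, 2, 55, 61]
  10 <= 61: swap -> [58, 18, 10, 63, 2, 55, 61]
  2 <= 61: swap -> [58, 18, 10, 2, 63, 55, 61]
  55 <= 61: swap -> [58, 18, 10, 2, 55, 63, 61]
Place pivot at 5: [58, 18, 10, 2, 55, 61, 63]

Partitioned: [58, 18, 10, 2, 55, 61, 63]


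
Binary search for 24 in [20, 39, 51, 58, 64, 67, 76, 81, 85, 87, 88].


Step 1: lo=0, hi=10, mid=5, val=67
Step 2: lo=0, hi=4, mid=2, val=51
Step 3: lo=0, hi=1, mid=0, val=20
Step 4: lo=1, hi=1, mid=1, val=39

Not found


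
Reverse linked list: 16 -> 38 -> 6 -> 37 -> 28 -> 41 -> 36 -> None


Step 1: curr=16, set curr.next=prev(None) | reversed so far: 16
Step 2: curr=38, set curr.next=prev(16) | reversed so far: 38 -> 16
Step 3: curr=6, set curr.next=prev(38) | reversed so far: 6 -> 38 -> 16
Step 4: curr=37, set curr.next=prev(6) | reversed so far: 37 -> 6 -> 38 -> 16
Step 5: curr=28, set curr.next=prev(37) | reversed so far: 28 -> 37 -> 6 -> 38 -> 16
Step 6: curr=41, set curr.next=prev(28) | reversed so far: 41 -> 28 -> 37 -> 6 -> 38 -> 16
Step 7: curr=36, set curr.next=prev(41) | reversed so far: 36 -> 41 -> 28 -> 37 -> 6 -> 38 -> 16

36 -> 41 -> 28 -> 37 -> 6 -> 38 -> 16 -> None


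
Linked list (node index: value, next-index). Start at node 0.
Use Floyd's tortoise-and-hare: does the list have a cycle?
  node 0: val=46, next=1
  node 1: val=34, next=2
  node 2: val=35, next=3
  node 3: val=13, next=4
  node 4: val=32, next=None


Floyd's tortoise (slow, +1) and hare (fast, +2):
  init: slow=0, fast=0
  step 1: slow=1, fast=2
  step 2: slow=2, fast=4
  step 3: fast -> None, no cycle

Cycle: no


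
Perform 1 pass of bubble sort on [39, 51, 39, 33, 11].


Initial: [39, 51, 39, 33, 11]
Pass 1: [39, 39, 33, 11, 51] (3 swaps)

After 1 pass: [39, 39, 33, 11, 51]


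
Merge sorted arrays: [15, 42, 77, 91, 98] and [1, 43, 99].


Take 1 from B
Take 15 from A
Take 42 from A
Take 43 from B
Take 77 from A
Take 91 from A
Take 98 from A

Merged: [1, 15, 42, 43, 77, 91, 98, 99]


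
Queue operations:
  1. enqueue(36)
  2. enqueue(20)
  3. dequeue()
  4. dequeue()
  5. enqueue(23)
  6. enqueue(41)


enqueue(36) -> [36]
enqueue(20) -> [36, 20]
dequeue()->36, [20]
dequeue()->20, []
enqueue(23) -> [23]
enqueue(41) -> [23, 41]

Final queue: [23, 41]


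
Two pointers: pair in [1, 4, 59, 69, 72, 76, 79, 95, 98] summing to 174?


lo=0(1)+hi=8(98)=99
lo=1(4)+hi=8(98)=102
lo=2(59)+hi=8(98)=157
lo=3(69)+hi=8(98)=167
lo=4(72)+hi=8(98)=170
lo=5(76)+hi=8(98)=174

Yes: 76+98=174


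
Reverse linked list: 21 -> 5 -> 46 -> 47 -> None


Step 1: curr=21, set curr.next=prev(None) | reversed so far: 21
Step 2: curr=5, set curr.next=prev(21) | reversed so far: 5 -> 21
Step 3: curr=46, set curr.next=prev(5) | reversed so far: 46 -> 5 -> 21
Step 4: curr=47, set curr.next=prev(46) | reversed so far: 47 -> 46 -> 5 -> 21

47 -> 46 -> 5 -> 21 -> None


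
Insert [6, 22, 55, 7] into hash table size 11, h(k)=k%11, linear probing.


Insert 6: h=6 -> slot 6
Insert 22: h=0 -> slot 0
Insert 55: h=0, 1 probes -> slot 1
Insert 7: h=7 -> slot 7

Table: [22, 55, None, None, None, None, 6, 7, None, None, None]


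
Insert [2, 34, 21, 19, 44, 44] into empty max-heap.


Insert 2: [2]
Insert 34: [34, 2]
Insert 21: [34, 2, 21]
Insert 19: [34, 19, 21, 2]
Insert 44: [44, 34, 21, 2, 19]
Insert 44: [44, 34, 44, 2, 19, 21]

Final heap: [44, 34, 44, 2, 19, 21]


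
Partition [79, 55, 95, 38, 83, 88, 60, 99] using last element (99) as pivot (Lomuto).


Pivot: 99
  79 <= 99: advance i (no swap)
  55 <= 99: advance i (no swap)
  95 <= 99: advance i (no swap)
  38 <= 99: advance i (no swap)
  83 <= 99: advance i (no swap)
  88 <= 99: advance i (no swap)
  60 <= 99: advance i (no swap)
Place pivot at 7: [79, 55, 95, 38, 83, 88, 60, 99]

Partitioned: [79, 55, 95, 38, 83, 88, 60, 99]


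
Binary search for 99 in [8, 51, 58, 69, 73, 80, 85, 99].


Step 1: lo=0, hi=7, mid=3, val=69
Step 2: lo=4, hi=7, mid=5, val=80
Step 3: lo=6, hi=7, mid=6, val=85
Step 4: lo=7, hi=7, mid=7, val=99

Found at index 7


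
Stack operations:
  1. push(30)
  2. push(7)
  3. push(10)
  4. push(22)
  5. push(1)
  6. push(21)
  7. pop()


push(30) -> [30]
push(7) -> [30, 7]
push(10) -> [30, 7, 10]
push(22) -> [30, 7, 10, 22]
push(1) -> [30, 7, 10, 22, 1]
push(21) -> [30, 7, 10, 22, 1, 21]
pop()->21, [30, 7, 10, 22, 1]

Final stack: [30, 7, 10, 22, 1]


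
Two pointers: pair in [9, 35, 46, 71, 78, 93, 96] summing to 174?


lo=0(9)+hi=6(96)=105
lo=1(35)+hi=6(96)=131
lo=2(46)+hi=6(96)=142
lo=3(71)+hi=6(96)=167
lo=4(78)+hi=6(96)=174

Yes: 78+96=174


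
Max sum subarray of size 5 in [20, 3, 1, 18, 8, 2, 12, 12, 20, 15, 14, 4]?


[0:5]: 50
[1:6]: 32
[2:7]: 41
[3:8]: 52
[4:9]: 54
[5:10]: 61
[6:11]: 73
[7:12]: 65

Max: 73 at [6:11]


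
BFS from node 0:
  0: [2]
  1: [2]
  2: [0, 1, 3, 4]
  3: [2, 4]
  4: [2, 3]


Visit 0, enqueue [2]
Visit 2, enqueue [1, 3, 4]
Visit 1, enqueue []
Visit 3, enqueue []
Visit 4, enqueue []

BFS order: [0, 2, 1, 3, 4]


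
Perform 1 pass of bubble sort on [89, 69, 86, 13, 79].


Initial: [89, 69, 86, 13, 79]
Pass 1: [69, 86, 13, 79, 89] (4 swaps)

After 1 pass: [69, 86, 13, 79, 89]


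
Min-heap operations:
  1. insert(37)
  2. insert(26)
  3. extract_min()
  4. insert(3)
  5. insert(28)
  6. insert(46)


insert(37) -> [37]
insert(26) -> [26, 37]
extract_min()->26, [37]
insert(3) -> [3, 37]
insert(28) -> [3, 37, 28]
insert(46) -> [3, 37, 28, 46]

Final heap: [3, 37, 28, 46]
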